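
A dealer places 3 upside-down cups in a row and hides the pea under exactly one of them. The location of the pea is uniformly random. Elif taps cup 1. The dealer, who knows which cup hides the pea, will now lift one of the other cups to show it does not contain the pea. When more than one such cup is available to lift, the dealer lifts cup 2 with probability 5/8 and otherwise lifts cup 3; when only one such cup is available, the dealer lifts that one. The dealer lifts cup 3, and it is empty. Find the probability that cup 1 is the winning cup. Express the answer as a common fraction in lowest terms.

Condition on the true location of the pea.
If it is under cup 1 (prior 1/3): cup 2 is available but not opened, probability 3/8; weight (1/3)·(3/8) = 1/8.
If it is under cup 2 (prior 1/3): only cup 3 is available, probability 1; weight (1/3)·1 = 1/3.
If it is under cup 3 (prior 1/3): the dealer opened cup 3, so this case is ruled out; weight (1/3)·0 = 0.
The weights sum to 11/24.
So P(the pea under cup 1 | the dealer opened cup 3) = (1/8) / (11/24) = 3/11.

3/11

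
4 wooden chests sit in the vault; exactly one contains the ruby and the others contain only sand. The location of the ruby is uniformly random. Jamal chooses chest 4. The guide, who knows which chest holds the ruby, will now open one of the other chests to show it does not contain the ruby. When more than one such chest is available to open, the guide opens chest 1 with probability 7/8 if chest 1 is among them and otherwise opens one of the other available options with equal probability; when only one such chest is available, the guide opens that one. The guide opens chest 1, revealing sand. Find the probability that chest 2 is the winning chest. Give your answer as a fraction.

1/3

Consider each possible location of the ruby in turn.
If it is in chest 1 (prior 1/4): the guide opened chest 1, so this case is ruled out; weight (1/4)·0 = 0.
If it is in any of chests 2, 3, and 4 (prior 1/4 each): chest 1 is available, opened with probability 7/8; weight (1/4)·(7/8) = 7/32 each.
The weights sum to 21/32.
So P(the ruby in chest 2 | the guide opened chest 1) = (7/32) / (21/32) = 1/3.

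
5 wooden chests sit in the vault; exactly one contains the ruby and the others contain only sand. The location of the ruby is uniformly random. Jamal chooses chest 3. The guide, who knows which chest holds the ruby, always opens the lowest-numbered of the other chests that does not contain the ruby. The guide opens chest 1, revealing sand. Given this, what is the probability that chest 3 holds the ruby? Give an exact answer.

Apply Bayes' rule, conditioning on where the ruby actually is.
If it is in chest 1 (prior 1/5): the guide opened chest 1, so this case is ruled out; weight (1/5)·0 = 0.
If it is in any of chests 2, 3, 4, and 5 (prior 1/5 each): chest 1 is the lowest-numbered option available, probability 1; weight (1/5)·1 = 1/5 each.
The weights sum to 4/5.
So P(the ruby in chest 3 | the guide opened chest 1) = (1/5) / (4/5) = 1/4.

1/4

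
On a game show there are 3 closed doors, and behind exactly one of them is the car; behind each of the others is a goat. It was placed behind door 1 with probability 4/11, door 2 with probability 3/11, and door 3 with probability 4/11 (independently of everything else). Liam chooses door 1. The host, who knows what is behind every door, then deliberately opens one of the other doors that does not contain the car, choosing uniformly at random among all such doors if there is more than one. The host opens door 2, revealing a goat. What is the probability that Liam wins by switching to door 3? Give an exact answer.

2/3

Condition on the true location of the car.
If it is behind door 1 (prior 4/11): the host has 2 equally likely choices, so probability 1/2; weight (4/11)·(1/2) = 2/11.
If it is behind door 2 (prior 3/11): the host opened door 2, so this case is ruled out; weight (3/11)·0 = 0.
If it is behind door 3 (prior 4/11): the host has no choice, probability 1; weight (4/11)·1 = 4/11.
The weights sum to 6/11.
So P(the car behind door 3 | the host opened door 2) = (4/11) / (6/11) = 2/3.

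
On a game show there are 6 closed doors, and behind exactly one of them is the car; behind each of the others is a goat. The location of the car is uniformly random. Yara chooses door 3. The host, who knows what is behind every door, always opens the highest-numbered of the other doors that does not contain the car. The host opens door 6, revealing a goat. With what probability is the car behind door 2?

1/5

Consider each possible location of the car in turn.
If it is behind any of doors 1, 2, 3, 4, and 5 (prior 1/6 each): door 6 is the highest-numbered option available, probability 1; weight (1/6)·1 = 1/6 each.
If it is behind door 6 (prior 1/6): the host opened door 6, so this case is ruled out; weight (1/6)·0 = 0.
The weights sum to 5/6.
So P(the car behind door 2 | the host opened door 6) = (1/6) / (5/6) = 1/5.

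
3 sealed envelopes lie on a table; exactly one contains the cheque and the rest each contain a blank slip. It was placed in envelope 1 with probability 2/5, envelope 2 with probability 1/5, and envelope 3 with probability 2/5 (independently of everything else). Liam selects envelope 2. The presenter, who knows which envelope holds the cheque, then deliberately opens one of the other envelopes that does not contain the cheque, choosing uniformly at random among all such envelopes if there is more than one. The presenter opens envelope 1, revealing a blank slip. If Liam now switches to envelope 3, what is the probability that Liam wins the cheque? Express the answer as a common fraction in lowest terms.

Apply Bayes' rule, conditioning on where the cheque actually is.
If it is in envelope 1 (prior 2/5): the presenter opened envelope 1, so this case is ruled out; weight (2/5)·0 = 0.
If it is in envelope 2 (prior 1/5): the presenter has 2 equally likely choices, so probability 1/2; weight (1/5)·(1/2) = 1/10.
If it is in envelope 3 (prior 2/5): the presenter has no choice, probability 1; weight (2/5)·1 = 2/5.
The weights sum to 1/2.
So P(the cheque in envelope 3 | the presenter opened envelope 1) = (2/5) / (1/2) = 4/5.

4/5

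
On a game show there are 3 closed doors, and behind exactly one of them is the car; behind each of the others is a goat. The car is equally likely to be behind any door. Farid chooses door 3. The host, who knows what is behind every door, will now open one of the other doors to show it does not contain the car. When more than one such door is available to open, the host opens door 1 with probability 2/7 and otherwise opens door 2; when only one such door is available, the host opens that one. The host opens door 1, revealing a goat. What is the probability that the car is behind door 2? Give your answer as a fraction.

7/9

Apply Bayes' rule, conditioning on where the car actually is.
If it is behind door 1 (prior 1/3): the host opened door 1, so this case is ruled out; weight (1/3)·0 = 0.
If it is behind door 2 (prior 1/3): only door 1 is available, probability 1; weight (1/3)·1 = 1/3.
If it is behind door 3 (prior 1/3): door 1 is available, opened with probability 2/7; weight (1/3)·(2/7) = 2/21.
The weights sum to 3/7.
So P(the car behind door 2 | the host opened door 1) = (1/3) / (3/7) = 7/9.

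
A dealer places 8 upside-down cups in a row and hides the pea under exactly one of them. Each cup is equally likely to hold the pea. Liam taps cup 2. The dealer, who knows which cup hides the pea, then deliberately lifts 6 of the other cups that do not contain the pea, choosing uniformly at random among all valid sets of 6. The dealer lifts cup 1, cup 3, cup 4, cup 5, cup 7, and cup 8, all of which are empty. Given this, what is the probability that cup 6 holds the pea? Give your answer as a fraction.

Condition on the true location of the pea.
If it is under any of cups 1, 3, 4, 5, 7, and 8 (prior 1/8 each): that cup was opened and seen not to hold the prize — ruled out; weight (1/8)·0 = 0 each.
If it is under cup 2 (prior 1/8): the dealer has 7 equally likely choices, so probability 1/7; weight (1/8)·(1/7) = 1/56.
If it is under cup 6 (prior 1/8): the dealer has no choice, probability 1; weight (1/8)·1 = 1/8.
The weights sum to 1/7.
So P(the pea under cup 6 | the dealer opened cup 1, cup 3, cup 4, cup 5, cup 7, and cup 8) = (1/8) / (1/7) = 7/8.

7/8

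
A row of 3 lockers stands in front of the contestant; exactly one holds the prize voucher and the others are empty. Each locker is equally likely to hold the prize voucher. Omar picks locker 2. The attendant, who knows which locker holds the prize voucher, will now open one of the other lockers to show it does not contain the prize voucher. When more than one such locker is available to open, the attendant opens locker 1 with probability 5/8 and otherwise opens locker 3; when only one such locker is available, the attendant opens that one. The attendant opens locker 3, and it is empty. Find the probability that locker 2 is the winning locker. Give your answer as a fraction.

3/11

Condition on the true location of the prize voucher.
If it is in locker 1 (prior 1/3): only locker 3 is available, probability 1; weight (1/3)·1 = 1/3.
If it is in locker 2 (prior 1/3): locker 1 is available but not opened, probability 3/8; weight (1/3)·(3/8) = 1/8.
If it is in locker 3 (prior 1/3): the attendant opened locker 3, so this case is ruled out; weight (1/3)·0 = 0.
The weights sum to 11/24.
So P(the prize voucher in locker 2 | the attendant opened locker 3) = (1/8) / (11/24) = 3/11.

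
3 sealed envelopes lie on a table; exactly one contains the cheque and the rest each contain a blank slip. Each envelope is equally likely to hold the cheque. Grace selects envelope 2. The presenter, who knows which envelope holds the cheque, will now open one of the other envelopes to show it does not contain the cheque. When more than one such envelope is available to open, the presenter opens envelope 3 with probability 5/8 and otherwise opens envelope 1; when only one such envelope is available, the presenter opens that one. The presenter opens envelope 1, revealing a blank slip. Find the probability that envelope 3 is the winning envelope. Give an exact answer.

Condition on the true location of the cheque.
If it is in envelope 1 (prior 1/3): the presenter opened envelope 1, so this case is ruled out; weight (1/3)·0 = 0.
If it is in envelope 2 (prior 1/3): envelope 3 is available but not opened, probability 3/8; weight (1/3)·(3/8) = 1/8.
If it is in envelope 3 (prior 1/3): only envelope 1 is available, probability 1; weight (1/3)·1 = 1/3.
The weights sum to 11/24.
So P(the cheque in envelope 3 | the presenter opened envelope 1) = (1/3) / (11/24) = 8/11.

8/11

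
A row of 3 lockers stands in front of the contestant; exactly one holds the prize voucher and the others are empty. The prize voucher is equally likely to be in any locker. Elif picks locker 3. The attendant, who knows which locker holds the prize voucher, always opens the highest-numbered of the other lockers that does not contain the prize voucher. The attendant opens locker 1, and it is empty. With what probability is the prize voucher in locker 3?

Consider each possible location of the prize voucher in turn.
If it is in locker 1 (prior 1/3): the attendant opened locker 1, so this case is ruled out; weight (1/3)·0 = 0.
If it is in locker 2 (prior 1/3): locker 1 is the highest-numbered option available, probability 1; weight (1/3)·1 = 1/3.
If it is in locker 3 (prior 1/3): the attendant would have opened locker 2 instead, probability 0; weight (1/3)·0 = 0.
The weights sum to 1/3.
So P(the prize voucher in locker 3 | the attendant opened locker 1) = 0 / (1/3) = 0.

0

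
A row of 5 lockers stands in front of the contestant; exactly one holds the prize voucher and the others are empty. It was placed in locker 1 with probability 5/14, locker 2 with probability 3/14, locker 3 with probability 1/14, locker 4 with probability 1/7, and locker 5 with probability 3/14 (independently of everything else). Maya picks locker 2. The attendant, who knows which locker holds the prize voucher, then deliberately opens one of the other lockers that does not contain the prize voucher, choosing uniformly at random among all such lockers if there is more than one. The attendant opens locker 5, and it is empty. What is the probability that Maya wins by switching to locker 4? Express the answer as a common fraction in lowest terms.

8/41

Consider each possible location of the prize voucher in turn.
If it is in locker 1 (prior 5/14): the attendant has 3 equally likely choices, so probability 1/3; weight (5/14)·(1/3) = 5/42.
If it is in locker 2 (prior 3/14): the attendant has 4 equally likely choices, so probability 1/4; weight (3/14)·(1/4) = 3/56.
If it is in locker 3 (prior 1/14): the attendant has 3 equally likely choices, so probability 1/3; weight (1/14)·(1/3) = 1/42.
If it is in locker 4 (prior 1/7): the attendant has 3 equally likely choices, so probability 1/3; weight (1/7)·(1/3) = 1/21.
If it is in locker 5 (prior 3/14): the attendant opened locker 5, so this case is ruled out; weight (3/14)·0 = 0.
The weights sum to 41/168.
So P(the prize voucher in locker 4 | the attendant opened locker 5) = (1/21) / (41/168) = 8/41.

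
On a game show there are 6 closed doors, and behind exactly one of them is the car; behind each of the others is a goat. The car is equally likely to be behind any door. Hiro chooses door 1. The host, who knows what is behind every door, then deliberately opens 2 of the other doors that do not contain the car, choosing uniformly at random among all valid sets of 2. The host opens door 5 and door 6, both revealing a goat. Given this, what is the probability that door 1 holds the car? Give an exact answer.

Consider each possible location of the car in turn.
If it is behind door 1 (prior 1/6): the host has 10 equally likely choices, so probability 1/10; weight (1/6)·(1/10) = 1/60.
If it is behind any of doors 2, 3, and 4 (prior 1/6 each): the host has 6 equally likely choices, so probability 1/6; weight (1/6)·(1/6) = 1/36 each.
If it is behind either of doors 5 and 6 (prior 1/6 each): that door was opened and seen not to hold the prize — ruled out; weight (1/6)·0 = 0 each.
The weights sum to 1/10.
So P(the car behind door 1 | the host opened door 5 and door 6) = (1/60) / (1/10) = 1/6.

1/6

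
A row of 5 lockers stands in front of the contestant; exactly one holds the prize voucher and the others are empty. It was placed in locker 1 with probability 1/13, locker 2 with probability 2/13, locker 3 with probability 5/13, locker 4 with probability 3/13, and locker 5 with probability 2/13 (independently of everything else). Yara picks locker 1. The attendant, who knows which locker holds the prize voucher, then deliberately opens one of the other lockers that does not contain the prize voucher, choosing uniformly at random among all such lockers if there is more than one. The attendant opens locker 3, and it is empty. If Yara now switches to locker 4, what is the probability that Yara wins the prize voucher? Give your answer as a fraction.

Apply Bayes' rule, conditioning on where the prize voucher actually is.
If it is in locker 1 (prior 1/13): the attendant has 4 equally likely choices, so probability 1/4; weight (1/13)·(1/4) = 1/52.
If it is in either of lockers 2 and 5 (prior 2/13 each): the attendant has 3 equally likely choices, so probability 1/3; weight (2/13)·(1/3) = 2/39 each.
If it is in locker 3 (prior 5/13): the attendant opened locker 3, so this case is ruled out; weight (5/13)·0 = 0.
If it is in locker 4 (prior 3/13): the attendant has 3 equally likely choices, so probability 1/3; weight (3/13)·(1/3) = 1/13.
The weights sum to 31/156.
So P(the prize voucher in locker 4 | the attendant opened locker 3) = (1/13) / (31/156) = 12/31.

12/31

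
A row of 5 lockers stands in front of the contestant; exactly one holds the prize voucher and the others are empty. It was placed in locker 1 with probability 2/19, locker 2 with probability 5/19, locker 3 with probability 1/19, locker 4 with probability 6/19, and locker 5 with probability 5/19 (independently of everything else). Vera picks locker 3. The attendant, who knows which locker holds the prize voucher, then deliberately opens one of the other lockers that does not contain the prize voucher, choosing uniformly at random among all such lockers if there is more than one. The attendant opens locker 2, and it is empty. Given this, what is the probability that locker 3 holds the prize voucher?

3/55

Consider each possible location of the prize voucher in turn.
If it is in locker 1 (prior 2/19): the attendant has 3 equally likely choices, so probability 1/3; weight (2/19)·(1/3) = 2/57.
If it is in locker 2 (prior 5/19): the attendant opened locker 2, so this case is ruled out; weight (5/19)·0 = 0.
If it is in locker 3 (prior 1/19): the attendant has 4 equally likely choices, so probability 1/4; weight (1/19)·(1/4) = 1/76.
If it is in locker 4 (prior 6/19): the attendant has 3 equally likely choices, so probability 1/3; weight (6/19)·(1/3) = 2/19.
If it is in locker 5 (prior 5/19): the attendant has 3 equally likely choices, so probability 1/3; weight (5/19)·(1/3) = 5/57.
The weights sum to 55/228.
So P(the prize voucher in locker 3 | the attendant opened locker 2) = (1/76) / (55/228) = 3/55.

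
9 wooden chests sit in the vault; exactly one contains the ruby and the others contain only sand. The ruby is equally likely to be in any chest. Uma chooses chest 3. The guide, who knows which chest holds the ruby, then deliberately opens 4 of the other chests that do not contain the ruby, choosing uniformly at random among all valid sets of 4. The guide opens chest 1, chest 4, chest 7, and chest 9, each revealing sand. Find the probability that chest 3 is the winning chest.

Consider each possible location of the ruby in turn.
If it is in any of chests 1, 4, 7, and 9 (prior 1/9 each): that chest was opened and seen not to hold the prize — ruled out; weight (1/9)·0 = 0 each.
If it is in any of chests 2, 5, 6, and 8 (prior 1/9 each): the guide has 35 equally likely choices, so probability 1/35; weight (1/9)·(1/35) = 1/315 each.
If it is in chest 3 (prior 1/9): the guide has 70 equally likely choices, so probability 1/70; weight (1/9)·(1/70) = 1/630.
The weights sum to 1/70.
So P(the ruby in chest 3 | the guide opened chest 1, chest 4, chest 7, and chest 9) = (1/630) / (1/70) = 1/9.

1/9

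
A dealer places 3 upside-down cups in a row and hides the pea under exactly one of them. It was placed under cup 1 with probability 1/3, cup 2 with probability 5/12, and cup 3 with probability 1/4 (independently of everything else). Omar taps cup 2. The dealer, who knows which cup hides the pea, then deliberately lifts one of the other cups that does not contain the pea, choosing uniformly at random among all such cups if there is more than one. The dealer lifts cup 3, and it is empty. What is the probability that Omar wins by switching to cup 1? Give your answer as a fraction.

8/13

Consider each possible location of the pea in turn.
If it is under cup 1 (prior 1/3): the dealer has no choice, probability 1; weight (1/3)·1 = 1/3.
If it is under cup 2 (prior 5/12): the dealer has 2 equally likely choices, so probability 1/2; weight (5/12)·(1/2) = 5/24.
If it is under cup 3 (prior 1/4): the dealer opened cup 3, so this case is ruled out; weight (1/4)·0 = 0.
The weights sum to 13/24.
So P(the pea under cup 1 | the dealer opened cup 3) = (1/3) / (13/24) = 8/13.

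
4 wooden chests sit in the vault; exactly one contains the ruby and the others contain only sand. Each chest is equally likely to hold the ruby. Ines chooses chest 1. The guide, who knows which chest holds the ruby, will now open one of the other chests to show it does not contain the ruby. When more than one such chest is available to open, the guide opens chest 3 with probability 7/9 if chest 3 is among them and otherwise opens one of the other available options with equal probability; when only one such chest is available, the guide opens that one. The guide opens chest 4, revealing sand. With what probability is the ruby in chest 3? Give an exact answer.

3/5

Condition on the true location of the ruby.
If it is in chest 1 (prior 1/4): chest 3 is available but not opened; chest 4 gets probability (1 − 7/9)/2 = 1/9; weight (1/4)·(1/9) = 1/36.
If it is in chest 2 (prior 1/4): chest 3 is available but not opened, probability 2/9; weight (1/4)·(2/9) = 1/18.
If it is in chest 3 (prior 1/4): chest 3 holds the prize so is unavailable; the guide chooses uniformly among the 2 others, probability 1/2; weight (1/4)·(1/2) = 1/8.
If it is in chest 4 (prior 1/4): the guide opened chest 4, so this case is ruled out; weight (1/4)·0 = 0.
The weights sum to 5/24.
So P(the ruby in chest 3 | the guide opened chest 4) = (1/8) / (5/24) = 3/5.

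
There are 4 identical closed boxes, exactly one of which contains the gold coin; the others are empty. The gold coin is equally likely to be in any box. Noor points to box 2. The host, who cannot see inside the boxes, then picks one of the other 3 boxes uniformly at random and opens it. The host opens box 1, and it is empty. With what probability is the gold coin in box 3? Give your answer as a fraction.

Consider each possible location of the gold coin in turn.
If it is in box 1 (prior 1/4): the host opened box 1, so this case is ruled out; weight (1/4)·0 = 0.
If it is in any of boxes 2, 3, and 4 (prior 1/4 each): the host picks box 1 with probability 1/3 regardless, and it is not the prize; weight (1/4)·(1/3) = 1/12 each.
The weights sum to 1/4.
So P(the gold coin in box 3 | the host opened box 1) = (1/12) / (1/4) = 1/3.

1/3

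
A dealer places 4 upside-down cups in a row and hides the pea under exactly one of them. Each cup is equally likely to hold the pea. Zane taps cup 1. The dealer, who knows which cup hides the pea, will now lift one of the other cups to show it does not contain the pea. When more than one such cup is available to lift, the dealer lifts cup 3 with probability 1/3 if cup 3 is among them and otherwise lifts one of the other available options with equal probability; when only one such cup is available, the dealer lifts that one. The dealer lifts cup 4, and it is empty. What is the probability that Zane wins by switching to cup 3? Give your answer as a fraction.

1/3

Apply Bayes' rule, conditioning on where the pea actually is.
If it is under cup 1 (prior 1/4): cup 3 is available but not opened; cup 4 gets probability (1 − 1/3)/2 = 1/3; weight (1/4)·(1/3) = 1/12.
If it is under cup 2 (prior 1/4): cup 3 is available but not opened, probability 2/3; weight (1/4)·(2/3) = 1/6.
If it is under cup 3 (prior 1/4): cup 3 holds the prize so is unavailable; the dealer chooses uniformly among the 2 others, probability 1/2; weight (1/4)·(1/2) = 1/8.
If it is under cup 4 (prior 1/4): the dealer opened cup 4, so this case is ruled out; weight (1/4)·0 = 0.
The weights sum to 3/8.
So P(the pea under cup 3 | the dealer opened cup 4) = (1/8) / (3/8) = 1/3.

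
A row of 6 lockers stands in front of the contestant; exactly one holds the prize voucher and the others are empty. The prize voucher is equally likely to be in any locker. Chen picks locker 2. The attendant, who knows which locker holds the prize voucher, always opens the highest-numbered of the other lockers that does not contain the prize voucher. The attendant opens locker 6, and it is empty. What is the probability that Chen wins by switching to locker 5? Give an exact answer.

1/5

Apply Bayes' rule, conditioning on where the prize voucher actually is.
If it is in any of lockers 1, 2, 3, 4, and 5 (prior 1/6 each): locker 6 is the highest-numbered option available, probability 1; weight (1/6)·1 = 1/6 each.
If it is in locker 6 (prior 1/6): the attendant opened locker 6, so this case is ruled out; weight (1/6)·0 = 0.
The weights sum to 5/6.
So P(the prize voucher in locker 5 | the attendant opened locker 6) = (1/6) / (5/6) = 1/5.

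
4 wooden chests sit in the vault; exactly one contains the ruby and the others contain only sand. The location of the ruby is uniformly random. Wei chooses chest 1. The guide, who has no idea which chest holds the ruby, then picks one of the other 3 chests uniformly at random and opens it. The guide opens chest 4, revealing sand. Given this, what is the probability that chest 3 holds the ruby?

Because the guide chose which chest to open without knowing where the ruby is, the choice is independent of the prize location. Learning that chest 4 does not hold the ruby simply rules out that one location and leaves the remaining 3 chests still equally likely by symmetry.
So P(the ruby in chest 3) = 1/3.

1/3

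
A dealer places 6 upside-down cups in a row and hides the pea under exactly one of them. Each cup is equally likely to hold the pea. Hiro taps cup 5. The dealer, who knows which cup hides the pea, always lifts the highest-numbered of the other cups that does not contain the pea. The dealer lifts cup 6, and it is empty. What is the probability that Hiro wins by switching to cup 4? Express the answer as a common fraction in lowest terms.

Condition on the true location of the pea.
If it is under any of cups 1, 2, 3, 4, and 5 (prior 1/6 each): cup 6 is the highest-numbered option available, probability 1; weight (1/6)·1 = 1/6 each.
If it is under cup 6 (prior 1/6): the dealer opened cup 6, so this case is ruled out; weight (1/6)·0 = 0.
The weights sum to 5/6.
So P(the pea under cup 4 | the dealer opened cup 6) = (1/6) / (5/6) = 1/5.

1/5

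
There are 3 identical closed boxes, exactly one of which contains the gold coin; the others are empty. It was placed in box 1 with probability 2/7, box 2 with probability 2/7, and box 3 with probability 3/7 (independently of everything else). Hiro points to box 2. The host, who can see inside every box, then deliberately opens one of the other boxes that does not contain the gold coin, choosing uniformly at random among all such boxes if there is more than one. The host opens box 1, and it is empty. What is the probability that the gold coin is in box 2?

Consider each possible location of the gold coin in turn.
If it is in box 1 (prior 2/7): the host opened box 1, so this case is ruled out; weight (2/7)·0 = 0.
If it is in box 2 (prior 2/7): the host has 2 equally likely choices, so probability 1/2; weight (2/7)·(1/2) = 1/7.
If it is in box 3 (prior 3/7): the host has no choice, probability 1; weight (3/7)·1 = 3/7.
The weights sum to 4/7.
So P(the gold coin in box 2 | the host opened box 1) = (1/7) / (4/7) = 1/4.

1/4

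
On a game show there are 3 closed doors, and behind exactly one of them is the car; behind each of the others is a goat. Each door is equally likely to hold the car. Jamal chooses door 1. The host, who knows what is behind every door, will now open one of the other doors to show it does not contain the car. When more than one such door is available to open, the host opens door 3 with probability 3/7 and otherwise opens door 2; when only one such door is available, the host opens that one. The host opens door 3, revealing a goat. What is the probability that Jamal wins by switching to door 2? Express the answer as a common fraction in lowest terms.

7/10

Condition on the true location of the car.
If it is behind door 1 (prior 1/3): door 3 is available, opened with probability 3/7; weight (1/3)·(3/7) = 1/7.
If it is behind door 2 (prior 1/3): only door 3 is available, probability 1; weight (1/3)·1 = 1/3.
If it is behind door 3 (prior 1/3): the host opened door 3, so this case is ruled out; weight (1/3)·0 = 0.
The weights sum to 10/21.
So P(the car behind door 2 | the host opened door 3) = (1/3) / (10/21) = 7/10.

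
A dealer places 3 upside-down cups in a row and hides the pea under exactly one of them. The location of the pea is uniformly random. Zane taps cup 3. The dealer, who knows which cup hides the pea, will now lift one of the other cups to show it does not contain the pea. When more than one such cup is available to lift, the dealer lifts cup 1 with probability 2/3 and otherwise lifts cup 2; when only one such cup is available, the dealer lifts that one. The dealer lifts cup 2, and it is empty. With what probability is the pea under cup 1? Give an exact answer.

3/4

Consider each possible location of the pea in turn.
If it is under cup 1 (prior 1/3): only cup 2 is available, probability 1; weight (1/3)·1 = 1/3.
If it is under cup 2 (prior 1/3): the dealer opened cup 2, so this case is ruled out; weight (1/3)·0 = 0.
If it is under cup 3 (prior 1/3): cup 1 is available but not opened, probability 1/3; weight (1/3)·(1/3) = 1/9.
The weights sum to 4/9.
So P(the pea under cup 1 | the dealer opened cup 2) = (1/3) / (4/9) = 3/4.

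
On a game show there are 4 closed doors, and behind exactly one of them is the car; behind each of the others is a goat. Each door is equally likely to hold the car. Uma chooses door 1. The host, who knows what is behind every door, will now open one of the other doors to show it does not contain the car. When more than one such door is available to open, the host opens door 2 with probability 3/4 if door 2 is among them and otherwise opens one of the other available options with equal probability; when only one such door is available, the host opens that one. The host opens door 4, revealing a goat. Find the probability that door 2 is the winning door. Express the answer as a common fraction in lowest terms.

4/7

Consider each possible location of the car in turn.
If it is behind door 1 (prior 1/4): door 2 is available but not opened; door 4 gets probability (1 − 3/4)/2 = 1/8; weight (1/4)·(1/8) = 1/32.
If it is behind door 2 (prior 1/4): door 2 holds the prize so is unavailable; the host chooses uniformly among the 2 others, probability 1/2; weight (1/4)·(1/2) = 1/8.
If it is behind door 3 (prior 1/4): door 2 is available but not opened, probability 1/4; weight (1/4)·(1/4) = 1/16.
If it is behind door 4 (prior 1/4): the host opened door 4, so this case is ruled out; weight (1/4)·0 = 0.
The weights sum to 7/32.
So P(the car behind door 2 | the host opened door 4) = (1/8) / (7/32) = 4/7.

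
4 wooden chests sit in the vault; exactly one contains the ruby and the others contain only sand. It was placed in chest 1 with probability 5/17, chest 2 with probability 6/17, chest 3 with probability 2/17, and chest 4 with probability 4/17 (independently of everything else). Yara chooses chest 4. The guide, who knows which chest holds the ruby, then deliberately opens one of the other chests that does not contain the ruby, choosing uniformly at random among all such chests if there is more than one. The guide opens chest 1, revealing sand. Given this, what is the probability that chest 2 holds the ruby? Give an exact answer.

9/16

Condition on the true location of the ruby.
If it is in chest 1 (prior 5/17): the guide opened chest 1, so this case is ruled out; weight (5/17)·0 = 0.
If it is in chest 2 (prior 6/17): the guide has 2 equally likely choices, so probability 1/2; weight (6/17)·(1/2) = 3/17.
If it is in chest 3 (prior 2/17): the guide has 2 equally likely choices, so probability 1/2; weight (2/17)·(1/2) = 1/17.
If it is in chest 4 (prior 4/17): the guide has 3 equally likely choices, so probability 1/3; weight (4/17)·(1/3) = 4/51.
The weights sum to 16/51.
So P(the ruby in chest 2 | the guide opened chest 1) = (3/17) / (16/51) = 9/16.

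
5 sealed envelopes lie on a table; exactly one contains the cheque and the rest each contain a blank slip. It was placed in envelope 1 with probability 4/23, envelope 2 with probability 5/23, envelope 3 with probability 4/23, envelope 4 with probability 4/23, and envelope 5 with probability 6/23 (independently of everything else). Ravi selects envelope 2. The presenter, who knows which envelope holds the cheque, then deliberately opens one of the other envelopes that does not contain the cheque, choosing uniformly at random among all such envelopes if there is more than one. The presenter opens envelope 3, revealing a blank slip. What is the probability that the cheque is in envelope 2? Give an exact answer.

Condition on the true location of the cheque.
If it is in either of envelopes 1 and 4 (prior 4/23 each): the presenter has 3 equally likely choices, so probability 1/3; weight (4/23)·(1/3) = 4/69 each.
If it is in envelope 2 (prior 5/23): the presenter has 4 equally likely choices, so probability 1/4; weight (5/23)·(1/4) = 5/92.
If it is in envelope 3 (prior 4/23): the presenter opened envelope 3, so this case is ruled out; weight (4/23)·0 = 0.
If it is in envelope 5 (prior 6/23): the presenter has 3 equally likely choices, so probability 1/3; weight (6/23)·(1/3) = 2/23.
The weights sum to 71/276.
So P(the cheque in envelope 2 | the presenter opened envelope 3) = (5/92) / (71/276) = 15/71.

15/71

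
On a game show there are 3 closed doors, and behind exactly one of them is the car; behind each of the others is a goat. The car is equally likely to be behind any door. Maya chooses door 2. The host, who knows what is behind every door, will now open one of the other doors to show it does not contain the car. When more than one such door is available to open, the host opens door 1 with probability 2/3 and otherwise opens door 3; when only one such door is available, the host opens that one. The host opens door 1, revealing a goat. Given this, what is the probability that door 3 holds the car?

3/5

Consider each possible location of the car in turn.
If it is behind door 1 (prior 1/3): the host opened door 1, so this case is ruled out; weight (1/3)·0 = 0.
If it is behind door 2 (prior 1/3): door 1 is available, opened with probability 2/3; weight (1/3)·(2/3) = 2/9.
If it is behind door 3 (prior 1/3): only door 1 is available, probability 1; weight (1/3)·1 = 1/3.
The weights sum to 5/9.
So P(the car behind door 3 | the host opened door 1) = (1/3) / (5/9) = 3/5.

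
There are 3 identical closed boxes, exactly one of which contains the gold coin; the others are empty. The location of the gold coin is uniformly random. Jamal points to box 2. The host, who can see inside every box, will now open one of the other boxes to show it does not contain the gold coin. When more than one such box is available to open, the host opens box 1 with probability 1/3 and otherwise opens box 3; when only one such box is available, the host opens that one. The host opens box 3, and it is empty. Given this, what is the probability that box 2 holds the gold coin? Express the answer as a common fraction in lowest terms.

2/5

Consider each possible location of the gold coin in turn.
If it is in box 1 (prior 1/3): only box 3 is available, probability 1; weight (1/3)·1 = 1/3.
If it is in box 2 (prior 1/3): box 1 is available but not opened, probability 2/3; weight (1/3)·(2/3) = 2/9.
If it is in box 3 (prior 1/3): the host opened box 3, so this case is ruled out; weight (1/3)·0 = 0.
The weights sum to 5/9.
So P(the gold coin in box 2 | the host opened box 3) = (2/9) / (5/9) = 2/5.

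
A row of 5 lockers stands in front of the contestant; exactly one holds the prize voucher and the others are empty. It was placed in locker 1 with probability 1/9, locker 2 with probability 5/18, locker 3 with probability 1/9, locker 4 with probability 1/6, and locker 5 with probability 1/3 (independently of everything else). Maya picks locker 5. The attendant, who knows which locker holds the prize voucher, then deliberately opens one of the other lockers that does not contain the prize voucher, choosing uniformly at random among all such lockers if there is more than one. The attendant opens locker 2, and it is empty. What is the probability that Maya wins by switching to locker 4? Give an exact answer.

Apply Bayes' rule, conditioning on where the prize voucher actually is.
If it is in either of lockers 1 and 3 (prior 1/9 each): the attendant has 3 equally likely choices, so probability 1/3; weight (1/9)·(1/3) = 1/27 each.
If it is in locker 2 (prior 5/18): the attendant opened locker 2, so this case is ruled out; weight (5/18)·0 = 0.
If it is in locker 4 (prior 1/6): the attendant has 3 equally likely choices, so probability 1/3; weight (1/6)·(1/3) = 1/18.
If it is in locker 5 (prior 1/3): the attendant has 4 equally likely choices, so probability 1/4; weight (1/3)·(1/4) = 1/12.
The weights sum to 23/108.
So P(the prize voucher in locker 4 | the attendant opened locker 2) = (1/18) / (23/108) = 6/23.

6/23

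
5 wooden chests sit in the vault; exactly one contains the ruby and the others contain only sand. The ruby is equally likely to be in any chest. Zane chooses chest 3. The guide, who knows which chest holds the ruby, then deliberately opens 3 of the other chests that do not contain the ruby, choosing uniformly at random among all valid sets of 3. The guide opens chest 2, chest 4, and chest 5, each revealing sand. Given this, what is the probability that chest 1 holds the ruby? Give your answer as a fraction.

Apply Bayes' rule, conditioning on where the ruby actually is.
If it is in chest 1 (prior 1/5): the guide has no choice, probability 1; weight (1/5)·1 = 1/5.
If it is in any of chests 2, 4, and 5 (prior 1/5 each): that chest was opened and seen not to hold the prize — ruled out; weight (1/5)·0 = 0 each.
If it is in chest 3 (prior 1/5): the guide has 4 equally likely choices, so probability 1/4; weight (1/5)·(1/4) = 1/20.
The weights sum to 1/4.
So P(the ruby in chest 1 | the guide opened chest 2, chest 4, and chest 5) = (1/5) / (1/4) = 4/5.

4/5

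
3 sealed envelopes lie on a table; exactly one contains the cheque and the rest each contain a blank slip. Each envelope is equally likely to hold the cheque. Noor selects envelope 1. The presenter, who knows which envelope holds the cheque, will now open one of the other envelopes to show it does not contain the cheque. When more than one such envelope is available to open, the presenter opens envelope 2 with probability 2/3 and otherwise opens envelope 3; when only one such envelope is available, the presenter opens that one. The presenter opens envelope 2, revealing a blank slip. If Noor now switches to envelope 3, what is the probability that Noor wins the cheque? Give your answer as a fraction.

3/5

Condition on the true location of the cheque.
If it is in envelope 1 (prior 1/3): envelope 2 is available, opened with probability 2/3; weight (1/3)·(2/3) = 2/9.
If it is in envelope 2 (prior 1/3): the presenter opened envelope 2, so this case is ruled out; weight (1/3)·0 = 0.
If it is in envelope 3 (prior 1/3): only envelope 2 is available, probability 1; weight (1/3)·1 = 1/3.
The weights sum to 5/9.
So P(the cheque in envelope 3 | the presenter opened envelope 2) = (1/3) / (5/9) = 3/5.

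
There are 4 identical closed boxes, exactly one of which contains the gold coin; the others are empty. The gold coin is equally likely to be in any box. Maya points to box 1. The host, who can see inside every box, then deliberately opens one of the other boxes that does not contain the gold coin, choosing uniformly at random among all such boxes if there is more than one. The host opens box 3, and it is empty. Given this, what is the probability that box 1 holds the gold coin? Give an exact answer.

Condition on the true location of the gold coin.
If it is in box 1 (prior 1/4): the host has 3 equally likely choices, so probability 1/3; weight (1/4)·(1/3) = 1/12.
If it is in either of boxes 2 and 4 (prior 1/4 each): the host has 2 equally likely choices, so probability 1/2; weight (1/4)·(1/2) = 1/8 each.
If it is in box 3 (prior 1/4): the host opened box 3, so this case is ruled out; weight (1/4)·0 = 0.
The weights sum to 1/3.
So P(the gold coin in box 1 | the host opened box 3) = (1/12) / (1/3) = 1/4.

1/4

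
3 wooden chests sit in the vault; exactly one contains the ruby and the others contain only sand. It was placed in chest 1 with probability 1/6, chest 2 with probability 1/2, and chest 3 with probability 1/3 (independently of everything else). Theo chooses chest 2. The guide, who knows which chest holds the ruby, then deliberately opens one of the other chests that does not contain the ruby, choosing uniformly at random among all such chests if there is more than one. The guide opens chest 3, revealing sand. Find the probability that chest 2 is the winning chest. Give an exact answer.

Apply Bayes' rule, conditioning on where the ruby actually is.
If it is in chest 1 (prior 1/6): the guide has no choice, probability 1; weight (1/6)·1 = 1/6.
If it is in chest 2 (prior 1/2): the guide has 2 equally likely choices, so probability 1/2; weight (1/2)·(1/2) = 1/4.
If it is in chest 3 (prior 1/3): the guide opened chest 3, so this case is ruled out; weight (1/3)·0 = 0.
The weights sum to 5/12.
So P(the ruby in chest 2 | the guide opened chest 3) = (1/4) / (5/12) = 3/5.

3/5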